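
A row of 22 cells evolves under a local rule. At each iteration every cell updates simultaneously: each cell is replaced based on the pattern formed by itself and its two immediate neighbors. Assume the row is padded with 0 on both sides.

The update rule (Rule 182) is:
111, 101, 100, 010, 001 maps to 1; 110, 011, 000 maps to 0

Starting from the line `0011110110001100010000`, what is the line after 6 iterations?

0101101001010010111000
1110011111111111010100
0101101111111110111110
1110010111111101011101
0101111011111011101011
1110110101110101011100

1110110101110101011100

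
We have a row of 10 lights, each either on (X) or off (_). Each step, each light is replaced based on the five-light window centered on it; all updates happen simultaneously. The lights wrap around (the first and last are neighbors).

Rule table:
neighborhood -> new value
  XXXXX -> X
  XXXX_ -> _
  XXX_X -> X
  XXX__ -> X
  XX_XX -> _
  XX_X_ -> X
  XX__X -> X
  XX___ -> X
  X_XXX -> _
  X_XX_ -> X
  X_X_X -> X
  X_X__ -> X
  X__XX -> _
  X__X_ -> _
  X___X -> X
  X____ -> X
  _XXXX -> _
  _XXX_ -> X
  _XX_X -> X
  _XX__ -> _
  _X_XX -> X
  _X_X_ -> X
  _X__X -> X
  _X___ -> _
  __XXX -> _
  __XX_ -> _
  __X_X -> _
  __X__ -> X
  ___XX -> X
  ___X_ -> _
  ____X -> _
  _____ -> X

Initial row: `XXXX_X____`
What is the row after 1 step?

___XXX_X_X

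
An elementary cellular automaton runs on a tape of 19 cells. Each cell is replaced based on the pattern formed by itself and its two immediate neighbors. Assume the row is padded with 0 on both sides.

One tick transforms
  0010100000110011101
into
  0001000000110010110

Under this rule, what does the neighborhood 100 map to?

0

At position 5 the neighborhood is 100; the next row has 0 there.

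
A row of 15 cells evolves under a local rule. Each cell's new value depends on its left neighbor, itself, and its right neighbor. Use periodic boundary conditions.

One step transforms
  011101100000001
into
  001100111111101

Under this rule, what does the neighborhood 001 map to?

At position 13 the neighborhood is 001; the next row has 0 there.

0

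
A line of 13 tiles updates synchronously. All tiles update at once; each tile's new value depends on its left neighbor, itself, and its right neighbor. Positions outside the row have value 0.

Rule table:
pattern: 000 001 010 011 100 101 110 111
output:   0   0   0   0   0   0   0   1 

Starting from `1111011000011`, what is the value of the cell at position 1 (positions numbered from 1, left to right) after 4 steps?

0110000000000
0000000000000
0000000000000  (fixed point — unchanged through step 4)
position 1 holds 0

0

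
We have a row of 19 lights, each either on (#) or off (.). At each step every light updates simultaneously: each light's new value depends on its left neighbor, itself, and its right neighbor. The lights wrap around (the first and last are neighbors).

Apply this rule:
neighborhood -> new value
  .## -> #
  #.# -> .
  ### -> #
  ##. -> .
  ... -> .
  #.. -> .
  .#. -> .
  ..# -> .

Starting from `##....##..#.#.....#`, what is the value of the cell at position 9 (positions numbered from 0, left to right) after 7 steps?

.

step 1: #.....#...........#
step 2: ..................#
step 3: ...................
step 4: ...................  (fixed point — unchanged through step 7)
position 9 holds .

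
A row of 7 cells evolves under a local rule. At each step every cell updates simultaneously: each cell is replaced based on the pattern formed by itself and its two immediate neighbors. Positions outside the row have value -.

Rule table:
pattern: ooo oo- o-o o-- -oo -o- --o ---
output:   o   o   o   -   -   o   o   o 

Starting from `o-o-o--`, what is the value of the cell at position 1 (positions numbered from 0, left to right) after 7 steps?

ooooo-o
-oooooo
o-ooooo
oo-oooo
-oo-ooo
o-oo-oo
oo-oo-o
position 1 holds o

o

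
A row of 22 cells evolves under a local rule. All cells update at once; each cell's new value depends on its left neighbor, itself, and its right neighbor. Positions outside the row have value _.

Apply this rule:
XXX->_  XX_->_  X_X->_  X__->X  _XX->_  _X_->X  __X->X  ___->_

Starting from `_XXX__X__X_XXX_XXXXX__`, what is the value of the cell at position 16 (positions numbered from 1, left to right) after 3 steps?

X___XXXXXX__________X_
XX_X______X________XXX
___XX____XXX______X___
position 16 holds _

_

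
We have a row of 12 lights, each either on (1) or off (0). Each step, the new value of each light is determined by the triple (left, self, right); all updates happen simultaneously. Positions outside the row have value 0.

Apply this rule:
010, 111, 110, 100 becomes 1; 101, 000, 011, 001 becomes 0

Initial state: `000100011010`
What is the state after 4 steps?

000000100101

step 1: 000110001011
step 2: 000011001001
step 3: 000001101101
step 4: 000000100101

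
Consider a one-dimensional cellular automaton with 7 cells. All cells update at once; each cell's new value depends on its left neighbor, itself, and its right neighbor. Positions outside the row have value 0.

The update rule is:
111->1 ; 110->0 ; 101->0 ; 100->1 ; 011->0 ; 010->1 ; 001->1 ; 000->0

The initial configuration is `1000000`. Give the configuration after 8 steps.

1100000
0010000
0111000
1010100
1010110
1010001
1011011
1000000

1000000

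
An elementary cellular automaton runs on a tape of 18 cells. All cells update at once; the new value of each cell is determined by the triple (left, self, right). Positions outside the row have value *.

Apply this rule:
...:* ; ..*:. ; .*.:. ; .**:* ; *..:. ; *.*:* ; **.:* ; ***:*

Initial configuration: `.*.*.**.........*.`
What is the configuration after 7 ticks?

***************..*

*.*.***.*******..*
**.************..*
***************..*
***************..*  (fixed point — unchanged through tick 7)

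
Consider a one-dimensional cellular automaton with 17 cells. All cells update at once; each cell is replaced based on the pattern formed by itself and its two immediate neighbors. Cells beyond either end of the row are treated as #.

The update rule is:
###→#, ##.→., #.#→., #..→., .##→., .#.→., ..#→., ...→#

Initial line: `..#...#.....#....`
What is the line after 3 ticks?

tick 1: ....#...###...##.
tick 2: .##...#..#..#....
tick 3: ....#.........##.

....#.........##.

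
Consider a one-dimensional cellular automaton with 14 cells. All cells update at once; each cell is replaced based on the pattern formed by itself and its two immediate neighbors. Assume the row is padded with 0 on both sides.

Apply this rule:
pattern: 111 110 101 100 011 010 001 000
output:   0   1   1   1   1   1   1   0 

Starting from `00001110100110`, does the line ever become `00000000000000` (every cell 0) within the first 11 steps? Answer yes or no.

step 1: 00011011111111
step 2: 00111110000001
step 3: 01100011000011
step 4: 11110111100111
step 5: 10011100111101
step 6: 11110111100111  (repeats step 4; period 2)
step 11: 10011100111101
step 11 is 10011100111101, still not uniform 0

no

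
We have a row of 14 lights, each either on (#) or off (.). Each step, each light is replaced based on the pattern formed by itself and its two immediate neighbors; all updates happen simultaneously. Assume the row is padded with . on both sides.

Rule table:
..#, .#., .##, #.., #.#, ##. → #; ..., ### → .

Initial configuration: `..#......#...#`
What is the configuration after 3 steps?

###########..#

step 1: .###....###.##
step 2: ##.##..##.####
step 3: ###########..#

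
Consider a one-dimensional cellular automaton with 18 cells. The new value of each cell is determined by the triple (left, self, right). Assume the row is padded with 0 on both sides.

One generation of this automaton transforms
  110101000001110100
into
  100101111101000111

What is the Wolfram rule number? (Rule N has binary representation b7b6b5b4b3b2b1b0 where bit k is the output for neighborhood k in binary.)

position 12: 111 → 0  (bit 7 = 0)
position 1: 110 → 0  (bit 6 = 0)
position 2: 101 → 0  (bit 5 = 0)
position 6: 100 → 1  (bit 4 = 1)
position 0: 011 → 1  (bit 3 = 1)
position 3: 010 → 1  (bit 2 = 1)
position 10: 001 → 0  (bit 1 = 0)
position 7: 000 → 1  (bit 0 = 1)
bits b7..b0 = 00011101 = 29

29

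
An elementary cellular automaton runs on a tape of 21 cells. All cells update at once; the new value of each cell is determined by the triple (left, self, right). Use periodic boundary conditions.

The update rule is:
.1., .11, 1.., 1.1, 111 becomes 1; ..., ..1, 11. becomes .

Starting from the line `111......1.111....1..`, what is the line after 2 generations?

1.111....111.111..1.1

generation 1: 11.1.....1111.1...11.
generation 2: 1.111....111.111..1.1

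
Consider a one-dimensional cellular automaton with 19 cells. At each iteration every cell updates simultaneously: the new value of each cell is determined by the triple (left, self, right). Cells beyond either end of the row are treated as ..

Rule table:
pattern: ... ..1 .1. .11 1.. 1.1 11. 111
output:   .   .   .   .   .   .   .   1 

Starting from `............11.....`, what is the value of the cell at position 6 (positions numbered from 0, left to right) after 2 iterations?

.

iteration 1: ...................
iteration 2: ...................
position 6 holds .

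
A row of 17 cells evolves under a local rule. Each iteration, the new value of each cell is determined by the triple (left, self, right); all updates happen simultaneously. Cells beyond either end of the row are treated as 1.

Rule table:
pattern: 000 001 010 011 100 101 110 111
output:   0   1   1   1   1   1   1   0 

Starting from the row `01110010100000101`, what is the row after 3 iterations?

11011000111111101

11011111110001111
01110000011011000
11011000111111101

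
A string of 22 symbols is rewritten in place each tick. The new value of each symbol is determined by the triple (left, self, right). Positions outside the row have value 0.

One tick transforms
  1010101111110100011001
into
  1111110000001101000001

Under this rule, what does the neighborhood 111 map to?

At position 7 the neighborhood is 111; the next row has 0 there.

0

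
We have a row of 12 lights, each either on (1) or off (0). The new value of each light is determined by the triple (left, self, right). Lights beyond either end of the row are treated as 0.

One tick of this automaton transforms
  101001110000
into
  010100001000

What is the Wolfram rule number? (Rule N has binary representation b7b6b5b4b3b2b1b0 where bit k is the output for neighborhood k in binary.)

position 6: 111 → 0  (bit 7 = 0)
position 7: 110 → 0  (bit 6 = 0)
position 1: 101 → 1  (bit 5 = 1)
position 3: 100 → 1  (bit 4 = 1)
position 5: 011 → 0  (bit 3 = 0)
position 0: 010 → 0  (bit 2 = 0)
position 4: 001 → 0  (bit 1 = 0)
position 9: 000 → 0  (bit 0 = 0)
bits b7..b0 = 00110000 = 48

48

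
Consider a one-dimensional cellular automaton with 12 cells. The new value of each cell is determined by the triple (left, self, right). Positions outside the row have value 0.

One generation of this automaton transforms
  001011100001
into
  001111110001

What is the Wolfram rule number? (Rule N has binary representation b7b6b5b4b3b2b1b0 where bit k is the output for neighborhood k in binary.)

252

position 5: 111 → 1  (bit 7 = 1)
position 6: 110 → 1  (bit 6 = 1)
position 3: 101 → 1  (bit 5 = 1)
position 7: 100 → 1  (bit 4 = 1)
position 4: 011 → 1  (bit 3 = 1)
position 2: 010 → 1  (bit 2 = 1)
position 1: 001 → 0  (bit 1 = 0)
position 0: 000 → 0  (bit 0 = 0)
bits b7..b0 = 11111100 = 252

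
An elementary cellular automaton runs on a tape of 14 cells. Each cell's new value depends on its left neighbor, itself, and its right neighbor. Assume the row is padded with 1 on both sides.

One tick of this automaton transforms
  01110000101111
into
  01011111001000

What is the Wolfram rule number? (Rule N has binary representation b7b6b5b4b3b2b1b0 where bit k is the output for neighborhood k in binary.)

91

position 2: 111 → 0  (bit 7 = 0)
position 3: 110 → 1  (bit 6 = 1)
position 0: 101 → 0  (bit 5 = 0)
position 4: 100 → 1  (bit 4 = 1)
position 1: 011 → 1  (bit 3 = 1)
position 8: 010 → 0  (bit 2 = 0)
position 7: 001 → 1  (bit 1 = 1)
position 5: 000 → 1  (bit 0 = 1)
bits b7..b0 = 01011011 = 91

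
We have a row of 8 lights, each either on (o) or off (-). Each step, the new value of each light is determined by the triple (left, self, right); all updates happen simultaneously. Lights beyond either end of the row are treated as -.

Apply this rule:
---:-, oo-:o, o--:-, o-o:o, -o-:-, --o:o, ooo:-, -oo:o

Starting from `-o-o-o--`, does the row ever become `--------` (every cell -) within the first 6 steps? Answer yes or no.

o-o-o---
-o-o----
o-o-----
-o------
o-------
--------
all cells are - at step 6

yes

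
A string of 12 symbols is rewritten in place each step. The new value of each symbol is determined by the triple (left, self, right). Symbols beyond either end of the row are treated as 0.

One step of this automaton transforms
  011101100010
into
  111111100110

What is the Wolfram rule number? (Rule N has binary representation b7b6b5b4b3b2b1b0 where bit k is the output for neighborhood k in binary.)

238

position 2: 111 → 1  (bit 7 = 1)
position 3: 110 → 1  (bit 6 = 1)
position 4: 101 → 1  (bit 5 = 1)
position 7: 100 → 0  (bit 4 = 0)
position 1: 011 → 1  (bit 3 = 1)
position 10: 010 → 1  (bit 2 = 1)
position 0: 001 → 1  (bit 1 = 1)
position 8: 000 → 0  (bit 0 = 0)
bits b7..b0 = 11101110 = 238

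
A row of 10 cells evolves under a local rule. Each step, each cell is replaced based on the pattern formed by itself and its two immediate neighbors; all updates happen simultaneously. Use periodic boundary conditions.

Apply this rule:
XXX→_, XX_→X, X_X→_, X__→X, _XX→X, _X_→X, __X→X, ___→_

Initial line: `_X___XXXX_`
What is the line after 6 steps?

XXX_XX__XX
__X_XXXXX_
_XX_X___XX
_XX_XX_XXX
_XX_XX_X_X
_XX_XX_X_X

_XX_XX_X_X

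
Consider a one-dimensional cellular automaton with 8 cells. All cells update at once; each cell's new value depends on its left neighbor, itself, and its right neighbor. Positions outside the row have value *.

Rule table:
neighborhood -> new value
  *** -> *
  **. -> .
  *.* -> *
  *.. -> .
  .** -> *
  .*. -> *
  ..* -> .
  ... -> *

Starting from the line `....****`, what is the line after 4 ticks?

.**.****
**.*****
*.******
.*******

.*******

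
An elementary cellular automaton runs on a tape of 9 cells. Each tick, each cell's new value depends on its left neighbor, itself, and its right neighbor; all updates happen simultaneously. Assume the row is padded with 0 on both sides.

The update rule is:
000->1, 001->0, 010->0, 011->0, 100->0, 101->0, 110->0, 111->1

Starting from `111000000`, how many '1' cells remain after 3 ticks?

010011111
000001110
111100100
count of 1: 5

5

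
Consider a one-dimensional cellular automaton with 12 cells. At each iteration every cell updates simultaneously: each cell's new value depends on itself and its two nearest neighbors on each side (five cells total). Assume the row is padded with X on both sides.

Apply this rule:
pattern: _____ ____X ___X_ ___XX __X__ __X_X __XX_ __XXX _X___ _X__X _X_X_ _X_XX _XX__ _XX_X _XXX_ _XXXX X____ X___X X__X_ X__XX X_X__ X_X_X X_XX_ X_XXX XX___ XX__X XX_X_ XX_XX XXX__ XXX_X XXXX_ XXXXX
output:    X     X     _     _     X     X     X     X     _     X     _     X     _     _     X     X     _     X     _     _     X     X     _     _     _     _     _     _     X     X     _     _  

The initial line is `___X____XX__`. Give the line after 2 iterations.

iteration 1: _X_X__X_X___
iteration 2: _X_XX_X_X_X_

_X_XX_X_X_X_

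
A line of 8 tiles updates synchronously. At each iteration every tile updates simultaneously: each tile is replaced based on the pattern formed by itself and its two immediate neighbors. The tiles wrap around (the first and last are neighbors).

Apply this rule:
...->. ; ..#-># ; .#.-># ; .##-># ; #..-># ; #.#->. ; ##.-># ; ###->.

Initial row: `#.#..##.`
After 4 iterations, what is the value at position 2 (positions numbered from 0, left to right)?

#.#####.
#.#...#.
#.##.##.
#.##.##.
position 2 holds #

#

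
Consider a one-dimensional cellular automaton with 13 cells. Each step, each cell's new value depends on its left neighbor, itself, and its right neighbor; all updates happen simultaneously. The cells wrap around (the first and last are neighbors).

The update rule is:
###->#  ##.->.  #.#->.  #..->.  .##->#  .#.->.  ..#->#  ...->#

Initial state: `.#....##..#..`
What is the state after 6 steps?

##..#..##..##

#..####..#..#
..####..#..##
.####..#..##.
####..#..##..
###..#..##..#
##..#..##..##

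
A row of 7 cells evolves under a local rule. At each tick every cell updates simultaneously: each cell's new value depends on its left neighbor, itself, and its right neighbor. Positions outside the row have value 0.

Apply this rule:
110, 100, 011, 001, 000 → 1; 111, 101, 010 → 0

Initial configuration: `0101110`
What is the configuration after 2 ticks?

0110011

1001011
0110011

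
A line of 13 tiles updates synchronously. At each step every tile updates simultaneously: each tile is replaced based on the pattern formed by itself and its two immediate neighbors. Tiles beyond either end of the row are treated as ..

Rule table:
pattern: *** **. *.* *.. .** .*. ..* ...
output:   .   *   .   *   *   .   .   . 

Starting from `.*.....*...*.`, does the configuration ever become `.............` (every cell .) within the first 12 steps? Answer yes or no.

step 1: ..*.....*...*
step 2: ...*.....*...
step 3: ....*.....*..
step 4: .....*.....*.
step 5: ......*.....*
step 6: .......*.....
step 7: ........*....
step 8: .........*...
step 9: ..........*..
step 10: ...........*.
step 11: ............*
step 12: .............
all cells are . at step 12

yes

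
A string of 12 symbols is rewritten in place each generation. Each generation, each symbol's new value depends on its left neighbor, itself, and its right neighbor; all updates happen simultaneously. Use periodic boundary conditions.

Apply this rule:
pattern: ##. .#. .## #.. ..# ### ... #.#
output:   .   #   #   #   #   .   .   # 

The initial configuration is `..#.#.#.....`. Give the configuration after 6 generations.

#.###..##..#

.#######....
##......#...
#.#....###.#
.###..##..##
##..###.###.
#.###..##..#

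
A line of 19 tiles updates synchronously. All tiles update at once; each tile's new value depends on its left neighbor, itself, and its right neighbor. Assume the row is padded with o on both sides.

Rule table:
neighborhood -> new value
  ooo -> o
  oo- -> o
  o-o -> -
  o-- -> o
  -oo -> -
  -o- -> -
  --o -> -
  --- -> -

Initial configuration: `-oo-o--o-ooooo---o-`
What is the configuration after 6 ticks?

--o--o----ooooo----
o--o--o----ooooo---
oo--o--o----ooooo--
ooo--o--o----ooooo-
oooo--o--o----oooo-
ooooo--o--o----ooo-

ooooo--o--o----ooo-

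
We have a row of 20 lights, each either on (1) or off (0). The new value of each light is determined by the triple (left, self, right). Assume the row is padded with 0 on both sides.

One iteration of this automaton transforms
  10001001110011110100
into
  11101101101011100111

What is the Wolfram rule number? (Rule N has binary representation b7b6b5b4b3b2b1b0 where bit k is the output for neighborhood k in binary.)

position 8: 111 → 1  (bit 7 = 1)
position 9: 110 → 0  (bit 6 = 0)
position 16: 101 → 0  (bit 5 = 0)
position 1: 100 → 1  (bit 4 = 1)
position 7: 011 → 1  (bit 3 = 1)
position 0: 010 → 1  (bit 2 = 1)
position 3: 001 → 0  (bit 1 = 0)
position 2: 000 → 1  (bit 0 = 1)
bits b7..b0 = 10011101 = 157

157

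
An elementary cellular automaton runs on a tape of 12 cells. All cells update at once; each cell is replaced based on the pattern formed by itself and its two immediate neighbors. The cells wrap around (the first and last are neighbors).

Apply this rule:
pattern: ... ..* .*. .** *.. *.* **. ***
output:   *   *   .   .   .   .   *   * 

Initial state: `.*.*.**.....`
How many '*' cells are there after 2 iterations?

8

*.....*.****
*.****...***
count of *: 8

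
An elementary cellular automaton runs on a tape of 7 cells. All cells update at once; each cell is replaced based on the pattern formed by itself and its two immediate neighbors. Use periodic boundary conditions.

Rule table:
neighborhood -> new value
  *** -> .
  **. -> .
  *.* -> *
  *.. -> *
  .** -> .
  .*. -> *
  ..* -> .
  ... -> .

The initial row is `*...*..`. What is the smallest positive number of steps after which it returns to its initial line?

14

step 1: **..**.
step 2: ..*...*
step 3: *.**..*
step 4: .*..*..
step 5: .**.**.
step 6: ...*..*
step 7: *..**.*
step 8: .*...*.
step 9: .**..**
step 10: *..*...
step 11: **.**..
step 12: ..*..*.
step 13: ..**.**
step 14: *...*..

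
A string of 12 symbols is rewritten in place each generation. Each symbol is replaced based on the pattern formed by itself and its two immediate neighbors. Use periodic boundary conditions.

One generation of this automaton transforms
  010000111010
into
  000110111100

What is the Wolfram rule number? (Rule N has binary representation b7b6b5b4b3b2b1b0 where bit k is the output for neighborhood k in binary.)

position 7: 111 → 1  (bit 7 = 1)
position 8: 110 → 1  (bit 6 = 1)
position 9: 101 → 1  (bit 5 = 1)
position 2: 100 → 0  (bit 4 = 0)
position 6: 011 → 1  (bit 3 = 1)
position 1: 010 → 0  (bit 2 = 0)
position 0: 001 → 0  (bit 1 = 0)
position 3: 000 → 1  (bit 0 = 1)
bits b7..b0 = 11101001 = 233

233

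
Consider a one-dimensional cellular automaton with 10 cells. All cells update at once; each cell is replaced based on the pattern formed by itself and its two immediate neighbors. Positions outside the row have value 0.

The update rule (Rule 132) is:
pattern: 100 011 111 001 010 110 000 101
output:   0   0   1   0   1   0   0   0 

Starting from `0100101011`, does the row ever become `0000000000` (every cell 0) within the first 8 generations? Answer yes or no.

no

generation 1: 0100101000
generation 2: 0100101000  (fixed point — unchanged through generation 8)
generation 8 is 0100101000, still not uniform 0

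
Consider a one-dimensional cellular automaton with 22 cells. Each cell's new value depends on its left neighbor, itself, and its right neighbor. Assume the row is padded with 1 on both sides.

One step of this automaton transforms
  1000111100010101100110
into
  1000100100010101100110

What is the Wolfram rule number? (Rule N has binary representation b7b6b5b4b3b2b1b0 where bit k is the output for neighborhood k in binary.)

position 5: 111 → 0  (bit 7 = 0)
position 0: 110 → 1  (bit 6 = 1)
position 12: 101 → 0  (bit 5 = 0)
position 1: 100 → 0  (bit 4 = 0)
position 4: 011 → 1  (bit 3 = 1)
position 11: 010 → 1  (bit 2 = 1)
position 3: 001 → 0  (bit 1 = 0)
position 2: 000 → 0  (bit 0 = 0)
bits b7..b0 = 01001100 = 76

76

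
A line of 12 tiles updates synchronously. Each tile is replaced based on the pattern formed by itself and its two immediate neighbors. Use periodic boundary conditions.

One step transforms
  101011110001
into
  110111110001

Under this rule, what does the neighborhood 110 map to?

1

At position 0 the neighborhood is 110; the next row has 1 there.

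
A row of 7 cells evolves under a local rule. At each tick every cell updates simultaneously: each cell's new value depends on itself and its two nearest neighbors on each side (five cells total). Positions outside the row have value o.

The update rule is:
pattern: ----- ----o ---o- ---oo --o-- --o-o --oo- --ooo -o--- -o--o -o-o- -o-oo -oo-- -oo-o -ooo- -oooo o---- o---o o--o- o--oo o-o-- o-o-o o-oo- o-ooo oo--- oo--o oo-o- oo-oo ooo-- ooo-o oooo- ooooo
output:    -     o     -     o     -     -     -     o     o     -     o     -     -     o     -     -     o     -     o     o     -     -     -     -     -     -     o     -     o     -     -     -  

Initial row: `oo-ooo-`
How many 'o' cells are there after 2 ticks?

-------
-o---oo
count of o: 3

3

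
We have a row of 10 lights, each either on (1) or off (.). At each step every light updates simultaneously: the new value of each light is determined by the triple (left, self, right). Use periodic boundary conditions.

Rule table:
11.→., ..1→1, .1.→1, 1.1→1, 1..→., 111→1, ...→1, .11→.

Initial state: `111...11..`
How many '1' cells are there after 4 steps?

.1..11...1
11.1...111
1.11.11.11
.1..1..1.1
count of 1: 4

4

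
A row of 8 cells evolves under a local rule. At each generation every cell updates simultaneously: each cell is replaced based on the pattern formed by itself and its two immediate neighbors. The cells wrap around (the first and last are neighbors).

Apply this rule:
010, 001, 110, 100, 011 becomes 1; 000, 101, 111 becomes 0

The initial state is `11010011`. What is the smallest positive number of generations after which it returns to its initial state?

generation 1: 01011110
generation 2: 11010011

2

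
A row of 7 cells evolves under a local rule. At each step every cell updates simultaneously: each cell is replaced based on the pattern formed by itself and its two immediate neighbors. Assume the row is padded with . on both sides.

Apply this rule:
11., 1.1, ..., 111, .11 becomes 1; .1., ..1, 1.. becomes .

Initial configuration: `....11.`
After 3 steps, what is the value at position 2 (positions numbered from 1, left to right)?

1

111.11.
111111.
111111.
position 2 holds 1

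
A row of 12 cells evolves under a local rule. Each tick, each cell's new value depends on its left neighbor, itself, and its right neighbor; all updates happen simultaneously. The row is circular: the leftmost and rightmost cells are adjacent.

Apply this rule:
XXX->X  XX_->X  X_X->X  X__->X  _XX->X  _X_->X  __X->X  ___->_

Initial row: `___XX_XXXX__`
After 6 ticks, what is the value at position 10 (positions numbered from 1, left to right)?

X

tick 1: __XXXXXXXXX_
tick 2: _XXXXXXXXXXX
tick 3: XXXXXXXXXXXX
tick 4: XXXXXXXXXXXX  (fixed point — unchanged through tick 6)
position 10 holds X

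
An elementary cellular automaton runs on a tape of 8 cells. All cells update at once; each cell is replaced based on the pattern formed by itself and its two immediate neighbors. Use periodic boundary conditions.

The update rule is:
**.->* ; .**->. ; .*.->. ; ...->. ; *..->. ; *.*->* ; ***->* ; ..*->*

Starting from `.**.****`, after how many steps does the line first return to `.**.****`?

8

step 1: *.**.***
step 2: **.**.**
step 3: ***.**.*
step 4: ****.**.
step 5: .****.**
step 6: *.****.*
step 7: **.****.
step 8: .**.****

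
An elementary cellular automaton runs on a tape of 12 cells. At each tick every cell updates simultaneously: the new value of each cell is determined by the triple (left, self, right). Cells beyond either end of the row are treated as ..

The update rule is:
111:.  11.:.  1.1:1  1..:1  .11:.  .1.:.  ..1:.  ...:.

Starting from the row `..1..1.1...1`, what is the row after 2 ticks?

....1..1.1..

...1..1.1...
....1..1.1..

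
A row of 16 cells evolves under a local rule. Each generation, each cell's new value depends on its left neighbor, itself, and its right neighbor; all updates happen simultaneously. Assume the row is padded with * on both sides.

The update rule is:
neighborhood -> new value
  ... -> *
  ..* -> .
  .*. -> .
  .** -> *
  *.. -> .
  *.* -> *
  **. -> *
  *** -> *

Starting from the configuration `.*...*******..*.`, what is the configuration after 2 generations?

*...********.*.*

*..*.*******...*
*...********.*.*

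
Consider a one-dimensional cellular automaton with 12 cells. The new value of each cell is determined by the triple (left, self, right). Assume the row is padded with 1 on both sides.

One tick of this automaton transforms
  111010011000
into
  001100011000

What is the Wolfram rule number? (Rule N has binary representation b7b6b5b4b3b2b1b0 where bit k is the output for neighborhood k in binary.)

position 0: 111 → 0  (bit 7 = 0)
position 2: 110 → 1  (bit 6 = 1)
position 3: 101 → 1  (bit 5 = 1)
position 5: 100 → 0  (bit 4 = 0)
position 7: 011 → 1  (bit 3 = 1)
position 4: 010 → 0  (bit 2 = 0)
position 6: 001 → 0  (bit 1 = 0)
position 10: 000 → 0  (bit 0 = 0)
bits b7..b0 = 01101000 = 104

104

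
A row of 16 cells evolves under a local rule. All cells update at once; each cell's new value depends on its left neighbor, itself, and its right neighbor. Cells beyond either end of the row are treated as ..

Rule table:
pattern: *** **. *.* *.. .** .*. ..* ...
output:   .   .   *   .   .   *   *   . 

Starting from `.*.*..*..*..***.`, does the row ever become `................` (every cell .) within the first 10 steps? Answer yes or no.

no

****.**.**.*....
....*..*..**....
...**.**.*......
..*..*..**......
.**.**.*........
*..*..**........
*.**.*..........
**..**..........
...*............
..**............
step 10 is ..**............, still not uniform .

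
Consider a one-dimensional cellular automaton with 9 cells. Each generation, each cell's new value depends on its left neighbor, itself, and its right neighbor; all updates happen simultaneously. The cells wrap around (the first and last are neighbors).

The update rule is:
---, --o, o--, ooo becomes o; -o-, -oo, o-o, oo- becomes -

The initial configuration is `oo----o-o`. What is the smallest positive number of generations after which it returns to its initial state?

o-oooo---
---oo-ooo
ooo----o-
-o-oooo--
o---oo-oo
-ooo----o
--o-oooo-
oo---oo-o
o-ooo----
---o-oooo
ooo---oo-
-o-ooo---
o---o-ooo
-ooo---oo
--o-ooo--
oo---o-oo
o-ooo---o
---o-ooo-
ooo---o-o
oo-ooo---
----o-ooo
oooo---o-
-oo-ooo--
o----o-oo
-oooo---o
--oo-ooo-
oo----o-o

27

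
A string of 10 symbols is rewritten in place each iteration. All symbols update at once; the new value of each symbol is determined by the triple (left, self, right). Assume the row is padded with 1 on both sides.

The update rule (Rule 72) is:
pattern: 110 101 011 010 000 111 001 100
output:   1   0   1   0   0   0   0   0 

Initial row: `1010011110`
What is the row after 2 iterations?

1000000000

1000010010
1000000000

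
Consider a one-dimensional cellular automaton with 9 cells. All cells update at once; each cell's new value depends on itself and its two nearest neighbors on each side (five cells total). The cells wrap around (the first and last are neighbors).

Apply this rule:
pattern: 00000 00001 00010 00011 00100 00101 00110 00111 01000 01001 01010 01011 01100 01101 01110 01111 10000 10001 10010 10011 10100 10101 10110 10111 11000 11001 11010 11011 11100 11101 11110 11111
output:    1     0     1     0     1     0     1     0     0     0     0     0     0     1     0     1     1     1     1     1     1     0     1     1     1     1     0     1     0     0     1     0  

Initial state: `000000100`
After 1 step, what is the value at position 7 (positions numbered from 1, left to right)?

1

step 1: 111101101
position 7 holds 1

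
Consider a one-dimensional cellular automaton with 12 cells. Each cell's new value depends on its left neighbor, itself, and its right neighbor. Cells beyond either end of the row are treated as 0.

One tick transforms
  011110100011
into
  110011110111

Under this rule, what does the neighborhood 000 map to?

At position 8 the neighborhood is 000; the next row has 0 there.

0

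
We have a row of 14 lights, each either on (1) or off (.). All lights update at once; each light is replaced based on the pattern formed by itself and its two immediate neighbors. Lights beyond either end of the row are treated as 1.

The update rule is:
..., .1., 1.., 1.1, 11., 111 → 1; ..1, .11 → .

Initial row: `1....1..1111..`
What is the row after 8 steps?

11111111111.11

step 1: 1111.11..1111.
step 2: 11111.11..1111
step 3: 111111.11..111
step 4: 1111111.11..11
step 5: 11111111.11..1
step 6: 111111111.11..
step 7: 1111111111.11.
step 8: 11111111111.11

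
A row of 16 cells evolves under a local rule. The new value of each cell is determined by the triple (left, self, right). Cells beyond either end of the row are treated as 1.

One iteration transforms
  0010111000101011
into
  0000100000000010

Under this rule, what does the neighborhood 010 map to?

0

At position 2 the neighborhood is 010; the next row has 0 there.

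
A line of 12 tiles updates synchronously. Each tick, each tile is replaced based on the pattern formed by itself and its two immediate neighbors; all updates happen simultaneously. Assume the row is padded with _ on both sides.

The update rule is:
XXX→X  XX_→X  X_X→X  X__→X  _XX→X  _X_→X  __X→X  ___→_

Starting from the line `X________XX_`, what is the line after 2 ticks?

XX______XXXX
XXX____XXXXX

XXX____XXXXX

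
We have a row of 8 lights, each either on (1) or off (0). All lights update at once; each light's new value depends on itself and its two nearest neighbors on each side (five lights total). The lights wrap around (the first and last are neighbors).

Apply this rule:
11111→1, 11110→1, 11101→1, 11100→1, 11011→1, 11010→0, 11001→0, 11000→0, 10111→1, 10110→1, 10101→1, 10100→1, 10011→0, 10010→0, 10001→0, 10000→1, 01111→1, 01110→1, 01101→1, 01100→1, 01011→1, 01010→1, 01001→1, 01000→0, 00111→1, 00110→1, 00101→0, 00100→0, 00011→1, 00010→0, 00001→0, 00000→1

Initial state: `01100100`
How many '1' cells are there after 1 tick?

11100000
count of 1: 3

3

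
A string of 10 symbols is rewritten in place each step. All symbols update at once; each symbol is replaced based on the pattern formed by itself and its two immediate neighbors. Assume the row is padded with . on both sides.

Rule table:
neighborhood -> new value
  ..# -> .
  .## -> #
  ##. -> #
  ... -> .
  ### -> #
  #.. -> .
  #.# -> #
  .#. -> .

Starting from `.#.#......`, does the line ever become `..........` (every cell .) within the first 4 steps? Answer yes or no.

yes

step 1: ..#.......
step 2: ..........
all cells are . at step 2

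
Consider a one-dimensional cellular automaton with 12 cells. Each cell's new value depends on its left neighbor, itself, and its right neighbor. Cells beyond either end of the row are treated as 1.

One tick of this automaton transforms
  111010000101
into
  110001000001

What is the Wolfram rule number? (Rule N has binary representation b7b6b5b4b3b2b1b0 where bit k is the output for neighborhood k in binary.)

152

position 0: 111 → 1  (bit 7 = 1)
position 2: 110 → 0  (bit 6 = 0)
position 3: 101 → 0  (bit 5 = 0)
position 5: 100 → 1  (bit 4 = 1)
position 11: 011 → 1  (bit 3 = 1)
position 4: 010 → 0  (bit 2 = 0)
position 8: 001 → 0  (bit 1 = 0)
position 6: 000 → 0  (bit 0 = 0)
bits b7..b0 = 10011000 = 152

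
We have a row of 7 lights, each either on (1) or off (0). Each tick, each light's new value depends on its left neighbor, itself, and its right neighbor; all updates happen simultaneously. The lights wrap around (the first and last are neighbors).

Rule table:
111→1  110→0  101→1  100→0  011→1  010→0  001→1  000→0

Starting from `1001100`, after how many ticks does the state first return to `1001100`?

7

0011001
0110010
1100100
1001001
0010011
0100110
1001100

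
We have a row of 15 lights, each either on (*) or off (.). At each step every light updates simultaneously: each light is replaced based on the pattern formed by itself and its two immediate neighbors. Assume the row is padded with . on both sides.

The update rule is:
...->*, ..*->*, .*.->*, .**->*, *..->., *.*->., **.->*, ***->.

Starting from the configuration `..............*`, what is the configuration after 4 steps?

***************
*.............*
*.*************
*.*...........*

*.*...........*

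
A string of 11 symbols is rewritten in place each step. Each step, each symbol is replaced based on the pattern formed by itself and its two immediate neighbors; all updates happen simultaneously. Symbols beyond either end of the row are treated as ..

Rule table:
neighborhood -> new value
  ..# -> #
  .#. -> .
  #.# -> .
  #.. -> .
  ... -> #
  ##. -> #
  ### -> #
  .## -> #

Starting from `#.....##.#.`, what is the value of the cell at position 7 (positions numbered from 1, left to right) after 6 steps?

#

..######...
########.##
########.##  (fixed point — unchanged through step 6)
position 7 holds #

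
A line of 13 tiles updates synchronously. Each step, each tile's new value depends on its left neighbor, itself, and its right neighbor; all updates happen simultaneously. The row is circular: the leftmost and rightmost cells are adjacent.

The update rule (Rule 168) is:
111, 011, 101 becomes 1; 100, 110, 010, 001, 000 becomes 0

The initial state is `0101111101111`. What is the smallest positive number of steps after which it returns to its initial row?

13

1011111011110
0111110111101
1111101111010
1111011110101
1110111101011
1101111010111
1011110101111
0111101011111
1111010111110
1110101111101
1101011111011
1010111110111
0101111101111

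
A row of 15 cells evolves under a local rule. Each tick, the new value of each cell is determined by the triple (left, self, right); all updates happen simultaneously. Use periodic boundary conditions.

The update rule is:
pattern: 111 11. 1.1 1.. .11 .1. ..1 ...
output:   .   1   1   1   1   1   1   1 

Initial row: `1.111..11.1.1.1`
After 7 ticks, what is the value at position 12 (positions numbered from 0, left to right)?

tick 1: 111.11111111111
tick 2: ..111..........
tick 3: 111.11111111111  (repeats tick 1; period 2)
tick 7: 111.11111111111
position 12 holds 1

1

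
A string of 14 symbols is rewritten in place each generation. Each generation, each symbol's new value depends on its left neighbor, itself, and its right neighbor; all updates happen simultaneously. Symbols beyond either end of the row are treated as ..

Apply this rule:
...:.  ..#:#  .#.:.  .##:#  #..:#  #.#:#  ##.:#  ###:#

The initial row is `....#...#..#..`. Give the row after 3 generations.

...#.#.#.##.#.
..#.#.#.####.#
.#.#.#.######.

.#.#.#.######.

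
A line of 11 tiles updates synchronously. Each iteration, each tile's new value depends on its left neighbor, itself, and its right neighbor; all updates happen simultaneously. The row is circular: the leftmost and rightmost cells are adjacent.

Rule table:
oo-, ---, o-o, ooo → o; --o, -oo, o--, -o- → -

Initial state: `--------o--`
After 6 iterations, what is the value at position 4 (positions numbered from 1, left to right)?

-

iteration 1: ooooooo---o
iteration 2: ooooooo-o--
iteration 3: -ooooooo---
iteration 4: --oooooo-oo
iteration 5: ---oooooo-o
iteration 6: -o--oooooo-
position 4 holds -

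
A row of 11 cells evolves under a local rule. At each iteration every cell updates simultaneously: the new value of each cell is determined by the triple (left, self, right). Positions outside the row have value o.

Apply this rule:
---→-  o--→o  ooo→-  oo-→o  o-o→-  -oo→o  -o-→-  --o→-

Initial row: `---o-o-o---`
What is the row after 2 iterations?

oo-------o-

iteration 1: o-------o--
iteration 2: oo-------o-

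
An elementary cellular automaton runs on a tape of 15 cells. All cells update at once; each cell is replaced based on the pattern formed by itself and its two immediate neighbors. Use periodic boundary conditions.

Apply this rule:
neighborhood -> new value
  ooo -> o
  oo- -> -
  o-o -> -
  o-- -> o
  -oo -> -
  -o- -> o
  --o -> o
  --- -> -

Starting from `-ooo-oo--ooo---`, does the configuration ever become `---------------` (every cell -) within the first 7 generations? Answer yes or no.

o-o----oo-o-o--
o-oo--o---o-ooo
----oooo-oo--oo
o--o-oo----oo--
oooo---o--o--oo
ooo-o-ooooooo-o
oo--o--ooooo---
generation 7 is oo--o--ooooo---, still not uniform -

no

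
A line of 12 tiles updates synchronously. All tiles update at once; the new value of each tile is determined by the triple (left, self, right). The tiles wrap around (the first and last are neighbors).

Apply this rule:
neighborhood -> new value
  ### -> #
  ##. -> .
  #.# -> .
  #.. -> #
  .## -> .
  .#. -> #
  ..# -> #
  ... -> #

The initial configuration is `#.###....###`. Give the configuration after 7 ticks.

.###...###..

...#.####.##
####..##....
.##.##..####
......##.##.
######.....#
#####.#####.
.###...###..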